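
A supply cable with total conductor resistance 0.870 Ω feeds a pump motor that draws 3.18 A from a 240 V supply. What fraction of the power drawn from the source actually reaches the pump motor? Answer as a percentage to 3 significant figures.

98.8 %

The supply cable carries the full 3.18 A.
P_line = I² R_line = (3.180)² × 0.870 = 8.798 W
P_source = V I = 240 × 3.180 = 763.2 W; P_load = 754.4 W
η = P_load / P_source = 754.4 / 763.2 = 0.9885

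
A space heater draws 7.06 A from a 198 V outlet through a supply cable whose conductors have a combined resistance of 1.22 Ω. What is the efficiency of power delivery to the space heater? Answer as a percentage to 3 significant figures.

95.6 %

The supply cable carries the full 7.06 A.
P_line = I² R_line = (7.060)² × 1.22 = 60.81 W
P_source = V I = 198 × 7.060 = 1398 W; P_load = 1337 W
η = P_load / P_source = 1337 / 1398 = 0.9565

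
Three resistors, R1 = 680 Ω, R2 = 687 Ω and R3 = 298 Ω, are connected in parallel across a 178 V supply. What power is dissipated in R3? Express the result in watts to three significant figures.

106 W

R3 sits directly across the source, so P = V²/R with V = 178 V.
P_R3 = V² / R3 = (178)² / 298 Ω = 106.3 W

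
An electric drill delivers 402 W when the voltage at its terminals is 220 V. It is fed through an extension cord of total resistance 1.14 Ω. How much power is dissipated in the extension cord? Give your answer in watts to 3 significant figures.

3.81 W

The extension cord and load are in series, so the same current flows in both; the loss is I²R_line.
I = P / V = 402 / 220 = 1.827 A through the extension cord.
P_line = I² R_line = (1.827)² × 1.14 = 3.806 W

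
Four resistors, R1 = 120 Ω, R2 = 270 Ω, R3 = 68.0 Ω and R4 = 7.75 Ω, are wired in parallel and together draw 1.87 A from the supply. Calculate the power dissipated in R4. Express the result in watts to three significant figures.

18.6 W

We need the common branch voltage; get it from I_total × R_eq, then P = V²/R for the branch.
1/R_eq = 1/120 + 1/270 + 1/68.0 + 1/7.75 ⇒ R_eq = 6.420 Ω
V = I_total × R_eq = 1.870 × 6.420 = 12.00 V
P_R4 = V² / R4 = (12.00)² / 7.75 = 18.59 W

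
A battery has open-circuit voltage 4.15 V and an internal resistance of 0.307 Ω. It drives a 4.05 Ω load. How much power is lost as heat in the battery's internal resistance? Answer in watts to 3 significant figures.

The source's internal resistance is just another series element carrying I; its dissipation is I²r.
I = ε / (r + R) = 4.15 / (0.307 + 4.05) = 0.9525 A
P_int = I² r = (0.9525)² × 0.307 = 0.2785 W

0.279 W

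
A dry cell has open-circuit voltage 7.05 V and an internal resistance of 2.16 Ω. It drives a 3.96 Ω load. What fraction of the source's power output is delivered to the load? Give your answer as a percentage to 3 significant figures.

Efficiency is P_load / P_total. With a series r and R sharing the same I, P = I²R for each, so η = R/(R+r).
η = R / (R + r) = 3.96 / (3.96 + 2.16) = 0.6471

64.7 %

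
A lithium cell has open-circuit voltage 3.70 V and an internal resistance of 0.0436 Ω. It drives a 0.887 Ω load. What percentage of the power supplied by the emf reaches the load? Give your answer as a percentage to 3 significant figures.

95.3 %

Both r and R carry the same current, so the power split is just the resistance split: η = R/(R+r).
η = R / (R + r) = 0.887 / (0.887 + 0.0436) = 0.9531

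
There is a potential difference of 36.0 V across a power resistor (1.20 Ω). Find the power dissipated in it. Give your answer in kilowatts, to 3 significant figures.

1.08 kW

We know the drop across the element and its resistance — P = V²/R, one step.
P = (36.0 V)² / 1.20 Ω = 1080 W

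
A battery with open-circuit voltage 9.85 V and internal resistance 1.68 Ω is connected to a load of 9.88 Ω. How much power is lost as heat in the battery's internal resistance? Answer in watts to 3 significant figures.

Internal loss is I²r, with I set by the total series resistance r+R.
I = ε / (r + R) = 9.85 / (1.68 + 9.88) = 0.8521 A
P_int = I² r = (0.8521)² × 1.68 = 1.220 W

1.22 W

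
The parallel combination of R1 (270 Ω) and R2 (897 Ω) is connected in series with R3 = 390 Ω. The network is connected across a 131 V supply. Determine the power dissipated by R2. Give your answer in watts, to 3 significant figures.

2.31 W

Combine R1 and R2 into their parallel equivalent first, reducing the network to two series resistors.
R_p = (270×897)/(270+897) = 207.5 Ω
R_total = R_p + 390 = 207.5 + 390 = 597.5 Ω
I = V / R_total = 131 / 597.5 = 0.2192 A
Voltage across the parallel pair: V_p = I × R_p = 0.2192 × 207.5 = 45.50 V
Use P = V²/R for R2 with V = V_p.
P_R2 = (45.50)² / 897 = 2.308 W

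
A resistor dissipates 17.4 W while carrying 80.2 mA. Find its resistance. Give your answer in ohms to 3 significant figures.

Inverting the appropriate power form: R = P / I².
R = 17.4 / (0.08020)² = 2705 Ω

2710 Ω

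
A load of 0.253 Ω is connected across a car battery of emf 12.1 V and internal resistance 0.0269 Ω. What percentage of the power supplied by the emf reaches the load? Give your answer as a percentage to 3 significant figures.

90.4 %

The source delivers εI, of which I²R reaches the load and I²r is lost; since I is common, η = R/(R+r).
η = R / (R + r) = 0.253 / (0.253 + 0.0269) = 0.9039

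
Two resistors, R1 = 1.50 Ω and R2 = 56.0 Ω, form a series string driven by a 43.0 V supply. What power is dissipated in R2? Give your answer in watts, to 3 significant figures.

31.3 W

In a series string the same current flows through every resistor — find that current, then P = I²R for the one we want.
R_total = 1.50 + 56.0 = 57.50 Ω
I = V / R_total = 43.0 / 57.50 = 0.7478 A
P_R2 = I² × R2 = (0.7478)² × 56.0 = 31.32 W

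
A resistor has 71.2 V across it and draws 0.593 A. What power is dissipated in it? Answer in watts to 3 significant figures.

42.2 W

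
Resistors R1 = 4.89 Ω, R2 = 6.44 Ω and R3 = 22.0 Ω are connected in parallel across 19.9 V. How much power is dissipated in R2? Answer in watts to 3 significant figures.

61.5 W

Each parallel branch sees the full supply voltage, so P = V²/R applies directly to the target branch.
P_R2 = V² / R2 = (19.9)² / 6.44 Ω = 61.49 W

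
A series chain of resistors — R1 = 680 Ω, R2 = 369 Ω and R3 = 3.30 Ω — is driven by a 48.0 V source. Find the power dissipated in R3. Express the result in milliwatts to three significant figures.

6.87 mW

The current is common to all series resistors; compute it, then apply P = I²R for the target.
R_total = 680 + 369 + 3.30 = 1052 Ω
I = V / R_total = 48.0 / 1052 = 0.04561 A
P_R3 = I² × R3 = (0.04561)² × 3.30 = 0.006866 W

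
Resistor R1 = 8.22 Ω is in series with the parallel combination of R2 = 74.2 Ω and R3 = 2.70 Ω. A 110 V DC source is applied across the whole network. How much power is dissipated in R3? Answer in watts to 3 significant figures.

Replace R2 and R3 with their parallel equivalent so the circuit becomes R1 in series with R_p.
R_p = (74.2×2.70)/(74.2+2.70) = 2.605 Ω
R_total = 8.22 + 2.605 = 10.83 Ω
I = V / R_total = 110 / 10.83 = 10.16 A
Voltage across the parallel pair: V_p = I × R_p = 10.16 × 2.605 = 26.47 V
R3 is across V_p, so use P = V²/R for that branch.
P_R3 = (26.47)² / 2.70 = 259.6 W

260 W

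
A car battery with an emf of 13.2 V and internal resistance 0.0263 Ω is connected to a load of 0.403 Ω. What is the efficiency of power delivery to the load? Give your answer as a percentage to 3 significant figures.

η = P_load/(P_load+P_int) = I²R/(I²R+I²r) = R/(R+r) — the I² cancels for series elements.
η = R / (R + r) = 0.403 / (0.403 + 0.0263) = 0.9387

93.9 %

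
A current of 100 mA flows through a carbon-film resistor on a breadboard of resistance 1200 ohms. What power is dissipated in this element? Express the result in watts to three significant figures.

12.0 W

With I and R stated, P = I²R applies in one step.
P = (0.1000 A)² × 1200 Ω = 12.00 W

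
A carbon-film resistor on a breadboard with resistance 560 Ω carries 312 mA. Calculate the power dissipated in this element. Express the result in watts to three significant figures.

With I and R stated, P = I²R applies in one step.
P = (0.3120 A)² × 560 Ω = 54.51 W

54.5 W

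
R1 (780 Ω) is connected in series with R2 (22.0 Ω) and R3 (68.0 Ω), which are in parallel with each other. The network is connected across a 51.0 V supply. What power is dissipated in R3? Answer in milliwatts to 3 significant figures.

Collapse R2‖R3 to a single equivalent, reducing the network to two series elements.
R_p = (22.0×68.0)/(22.0+68.0) = 16.62 Ω
R_total = 780 + 16.62 = 796.6 Ω
I = V / R_total = 51.0 / 796.6 = 0.06402 A
Voltage across the parallel pair: V_p = I × R_p = 0.06402 × 16.62 = 1.064 V
With V_p across R3, its power is V_p²/R3.
P_R3 = (1.064)² / 68.0 = 0.01665 W

16.7 mW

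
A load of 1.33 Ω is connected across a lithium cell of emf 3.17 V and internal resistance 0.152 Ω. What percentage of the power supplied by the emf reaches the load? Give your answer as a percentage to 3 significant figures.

89.7 %

Efficiency is P_load / P_total. With a series r and R sharing the same I, P = I²R for each, so η = R/(R+r).
η = R / (R + r) = 1.33 / (1.33 + 0.152) = 0.8974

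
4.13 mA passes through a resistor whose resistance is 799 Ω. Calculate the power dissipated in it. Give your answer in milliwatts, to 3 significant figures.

With I and R stated, P = I²R applies in one step.
P = (0.004130 A)² × 799 Ω = 0.01363 W

13.6 mW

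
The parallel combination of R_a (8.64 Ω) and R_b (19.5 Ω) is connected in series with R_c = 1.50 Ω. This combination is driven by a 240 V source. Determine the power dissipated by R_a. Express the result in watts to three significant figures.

4260 W

Combine R_a and R_b into their parallel equivalent first, reducing the network to two series resistors.
R_p = (8.64×19.5)/(8.64+19.5) = 5.987 Ω
R_total = R_p + 1.50 = 5.987 + 1.50 = 7.487 Ω
I = V / R_total = 240 / 7.487 = 32.05 A
Voltage across the parallel pair: V_p = I × R_p = 32.05 × 5.987 = 191.9 V
Use P = V²/R for R_a with V = V_p.
P_R_a = (191.9)² / 8.64 = 4263 W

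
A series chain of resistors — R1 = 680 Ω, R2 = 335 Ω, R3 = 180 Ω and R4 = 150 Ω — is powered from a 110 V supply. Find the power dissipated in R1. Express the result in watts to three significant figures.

Series elements share the same current, so find I first, then use P = I²R.
R_total = 680 + 335 + 180 + 150 = 1345 Ω
I = V / R_total = 110 / 1345 = 0.08178 A
P_R1 = I² × R1 = (0.08178)² × 680 = 4.548 W

4.55 W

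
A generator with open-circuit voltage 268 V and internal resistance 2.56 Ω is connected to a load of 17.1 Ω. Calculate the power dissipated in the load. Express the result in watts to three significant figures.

3180 W

Load and internal resistance form a series loop — compute the loop current, then the load power via I²R.
I = ε / (r + R) = 268 / (2.56 + 17.1) = 13.63 A
P_load = I² R = (13.63)² × 17.1 = 3178 W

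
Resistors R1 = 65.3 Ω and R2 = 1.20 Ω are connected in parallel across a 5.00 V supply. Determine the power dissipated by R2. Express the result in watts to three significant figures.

20.8 W

R2 sits directly across the source, so P = V²/R with V = 5.00 V.
P_R2 = V² / R2 = (5.00)² / 1.20 Ω = 20.83 W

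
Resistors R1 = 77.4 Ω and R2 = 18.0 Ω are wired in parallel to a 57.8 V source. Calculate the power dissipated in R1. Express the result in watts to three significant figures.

43.2 W

The supply voltage appears across each parallel branch — just use P = V²/R1.
P_R1 = V² / R1 = (57.8)² / 77.4 Ω = 43.16 W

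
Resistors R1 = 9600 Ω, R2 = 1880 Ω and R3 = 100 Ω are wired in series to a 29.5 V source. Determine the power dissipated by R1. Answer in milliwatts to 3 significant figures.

62.3 mW

Every series element carries the same I. Get I from the total resistance, then P = I² × R1.
R_total = 9600 + 1880 + 100 = 11580 Ω
I = V / R_total = 29.5 / 11580 = 0.002547 A
P_R1 = I² × R1 = (0.002547)² × 9600 = 0.06230 W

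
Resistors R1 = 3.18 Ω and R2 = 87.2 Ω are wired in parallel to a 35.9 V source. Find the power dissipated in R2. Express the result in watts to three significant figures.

14.8 W

Every branch has 35.9 V across it, so for R2 the power is simply V²/R.
P_R2 = V² / R2 = (35.9)² / 87.2 Ω = 14.78 W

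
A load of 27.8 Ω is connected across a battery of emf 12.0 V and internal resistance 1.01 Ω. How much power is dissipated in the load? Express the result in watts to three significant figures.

4.82 W

The internal resistance and the load are in series, so the same I flows through both; get I from ε/(r+R), then I²R for the load.
I = ε / (r + R) = 12.0 / (1.01 + 27.8) = 0.4165 A
P_load = I² R = (0.4165)² × 27.8 = 4.823 W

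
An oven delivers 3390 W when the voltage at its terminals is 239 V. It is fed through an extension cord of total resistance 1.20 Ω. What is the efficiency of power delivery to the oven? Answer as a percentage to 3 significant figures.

93.4 %

I = P / V = 3390 / 239 = 14.18 A through the extension cord.
P_line = I² R_line = (14.18)² × 1.20 = 241.4 W
P_source = P_load + P_line = 3390 + 241.4 = 3631 W
η = P_load / P_source = 3390 / 3631 = 0.9335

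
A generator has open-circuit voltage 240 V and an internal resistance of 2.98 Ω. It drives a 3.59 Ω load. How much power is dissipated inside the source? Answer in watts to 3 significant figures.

3980 W

Internal loss is I²r, with I set by the total series resistance r+R.
I = ε / (r + R) = 240 / (2.98 + 3.59) = 36.53 A
P_int = I² r = (36.53)² × 2.98 = 3977 W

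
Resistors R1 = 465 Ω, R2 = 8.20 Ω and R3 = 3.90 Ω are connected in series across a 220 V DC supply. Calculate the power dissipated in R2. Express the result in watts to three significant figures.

In a series string the same current flows through every resistor — find that current, then P = I²R for the one we want.
R_total = 465 + 8.20 + 3.90 = 477.1 Ω
I = V / R_total = 220 / 477.1 = 0.4611 A
P_R2 = I² × R2 = (0.4611)² × 8.20 = 1.744 W

1.74 W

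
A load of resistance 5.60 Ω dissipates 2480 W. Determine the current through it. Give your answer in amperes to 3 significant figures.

Inverting the appropriate power form: I = √(P / R).
I = √(2480 / 5.60) = 21.04 A

21.0 A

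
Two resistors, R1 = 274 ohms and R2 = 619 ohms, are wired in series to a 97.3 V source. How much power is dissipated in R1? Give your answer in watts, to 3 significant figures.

3.25 W

Series elements share the same current, so find I first, then use P = I²R.
R_total = 274 + 619 = 893.0 Ω
I = V / R_total = 97.3 / 893.0 = 0.1090 A
P_R1 = I² × R1 = (0.1090)² × 274 = 3.253 W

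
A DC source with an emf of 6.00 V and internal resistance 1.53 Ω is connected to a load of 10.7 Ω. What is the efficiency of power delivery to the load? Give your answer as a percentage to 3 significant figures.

The source delivers εI, of which I²R reaches the load and I²r is lost; since I is common, η = R/(R+r).
η = R / (R + r) = 10.7 / (10.7 + 1.53) = 0.8749

87.5 %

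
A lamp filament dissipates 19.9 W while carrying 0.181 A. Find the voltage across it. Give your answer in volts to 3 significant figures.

Inverting the appropriate power form: V = P / I.
V = 19.9 / 0.1810 = 109.9 V

110 V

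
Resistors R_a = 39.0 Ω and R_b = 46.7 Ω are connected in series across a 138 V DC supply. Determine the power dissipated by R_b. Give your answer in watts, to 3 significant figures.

Since the resistors are in series they all carry the loop current I = V/R_total; the power in any one is I²R.
R_total = 39.0 + 46.7 = 85.70 Ω
I = V / R_total = 138 / 85.70 = 1.610 A
P_R_b = I² × R_b = (1.610)² × 46.7 = 121.1 W

121 W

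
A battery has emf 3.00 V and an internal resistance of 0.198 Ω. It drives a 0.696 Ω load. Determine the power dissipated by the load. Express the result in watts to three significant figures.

Find the circuit current first, then P = I²R for the load (series elements share I).
I = ε / (r + R) = 3.00 / (0.198 + 0.696) = 3.356 A
P_load = I² R = (3.356)² × 0.696 = 7.837 W

7.84 W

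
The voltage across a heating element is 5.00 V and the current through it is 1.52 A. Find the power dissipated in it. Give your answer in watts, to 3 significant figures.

7.60 W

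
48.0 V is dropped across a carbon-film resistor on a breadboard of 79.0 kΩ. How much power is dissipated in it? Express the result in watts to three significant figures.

Voltage and resistance are given, so P = V²/R is the one-step route.
P = (48.0 V)² / 79000 Ω = 0.02916 W

0.0292 W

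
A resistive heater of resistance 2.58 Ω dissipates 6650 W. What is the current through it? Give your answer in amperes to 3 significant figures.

50.8 A

Rearranging the power relation for the two known quantities gives I = √(P / R).
I = √(6650 / 2.58) = 50.77 A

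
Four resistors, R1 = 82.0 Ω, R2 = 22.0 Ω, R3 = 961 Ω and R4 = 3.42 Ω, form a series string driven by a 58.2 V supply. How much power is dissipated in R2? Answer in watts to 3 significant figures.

Every series element carries the same I. Get I from the total resistance, then P = I² × R2.
R_total = 82.0 + 22.0 + 961 + 3.42 = 1068 Ω
I = V / R_total = 58.2 / 1068 = 0.05447 A
P_R2 = I² × R2 = (0.05447)² × 22.0 = 0.06528 W

0.0653 W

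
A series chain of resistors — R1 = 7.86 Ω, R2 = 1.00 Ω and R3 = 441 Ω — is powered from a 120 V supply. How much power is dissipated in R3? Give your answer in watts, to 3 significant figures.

31.4 W

In a series string the same current flows through every resistor — find that current, then P = I²R for the one we want.
R_total = 7.86 + 1.00 + 441 = 449.9 Ω
I = V / R_total = 120 / 449.9 = 0.2667 A
P_R3 = I² × R3 = (0.2667)² × 441 = 31.38 W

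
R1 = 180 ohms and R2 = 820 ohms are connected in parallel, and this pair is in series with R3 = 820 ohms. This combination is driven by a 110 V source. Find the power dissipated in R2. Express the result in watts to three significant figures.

First find R_p for the parallel pair, then treat R_p + R3 as a series loop.
R_p = (180×820)/(180+820) = 147.6 Ω
R_total = R_p + 820 = 147.6 + 820 = 967.6 Ω
I = V / R_total = 110 / 967.6 = 0.1137 A
Voltage across the parallel pair: V_p = I × R_p = 0.1137 × 147.6 = 16.78 V
R2 sits across V_p; its power is V_p²/R.
P_R2 = (16.78)² / 820 = 0.3434 W

0.343 W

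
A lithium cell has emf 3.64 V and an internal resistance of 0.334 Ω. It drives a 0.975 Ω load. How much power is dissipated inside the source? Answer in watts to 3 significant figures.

2.58 W

Internal loss is I²r, with I set by the total series resistance r+R.
I = ε / (r + R) = 3.64 / (0.334 + 0.975) = 2.781 A
P_int = I² r = (2.781)² × 0.334 = 2.583 W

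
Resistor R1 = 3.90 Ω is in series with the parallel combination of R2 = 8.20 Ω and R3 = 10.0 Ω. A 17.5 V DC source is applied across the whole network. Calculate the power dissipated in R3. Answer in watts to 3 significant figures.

First combine the parallel branches into one equivalent R_p, then R1 + R_p is a series pair.
R_p = (8.20×10.0)/(8.20+10.0) = 4.505 Ω
R_total = 3.90 + 4.505 = 8.405 Ω
I = V / R_total = 17.5 / 8.405 = 2.082 A
Voltage across the parallel pair: V_p = I × R_p = 2.082 × 4.505 = 9.380 V
R3 sees V_p directly, so P = V_p² / R3.
P_R3 = (9.380)² / 10.0 = 8.799 W

8.80 W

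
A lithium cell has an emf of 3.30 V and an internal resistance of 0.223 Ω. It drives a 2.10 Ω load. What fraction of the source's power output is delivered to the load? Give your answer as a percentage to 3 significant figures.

90.4 %

Efficiency is P_load / P_total. With a series r and R sharing the same I, P = I²R for each, so η = R/(R+r).
η = R / (R + r) = 2.10 / (2.10 + 0.223) = 0.9040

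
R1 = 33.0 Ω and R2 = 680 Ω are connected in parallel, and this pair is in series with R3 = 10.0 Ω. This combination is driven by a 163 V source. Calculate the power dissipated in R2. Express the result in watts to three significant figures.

Collapse the R1‖R2 pair into one equivalent R_p; then R_p and R3 form a series string.
R_p = (33.0×680)/(33.0+680) = 31.47 Ω
R_total = R_p + 10.0 = 31.47 + 10.0 = 41.47 Ω
I = V / R_total = 163 / 41.47 = 3.930 A
Voltage across the parallel pair: V_p = I × R_p = 3.930 × 31.47 = 123.7 V
R2 has V_p across it, so P = V_p²/R2.
P_R2 = (123.7)² / 680 = 22.50 W

22.5 W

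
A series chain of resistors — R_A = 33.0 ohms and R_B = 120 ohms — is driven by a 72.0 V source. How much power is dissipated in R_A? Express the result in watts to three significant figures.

7.31 W

Since the resistors are in series they all carry the loop current I = V/R_total; the power in any one is I²R.
R_total = 33.0 + 120 = 153.0 Ω
I = V / R_total = 72.0 / 153.0 = 0.4706 A
P_R_A = I² × R_A = (0.4706)² × 33.0 = 7.308 W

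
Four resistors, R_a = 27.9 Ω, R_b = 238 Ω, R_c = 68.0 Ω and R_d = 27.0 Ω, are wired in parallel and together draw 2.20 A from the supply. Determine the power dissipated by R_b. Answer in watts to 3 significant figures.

Only the total current is stated, so first find the parallel equivalent to get the voltage across the combination.
1/R_eq = 1/27.9 + 1/238 + 1/68.0 + 1/27.0 ⇒ R_eq = 10.89 Ω
V = I_total × R_eq = 2.200 × 10.89 = 23.97 V
P_R_b = V² / R_b = (23.97)² / 238 = 2.414 W

2.41 W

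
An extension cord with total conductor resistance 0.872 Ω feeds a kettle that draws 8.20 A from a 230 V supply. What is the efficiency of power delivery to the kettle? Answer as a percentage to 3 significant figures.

The extension cord carries the full 8.20 A.
P_line = I² R_line = (8.200)² × 0.872 = 58.63 W
P_source = V I = 230 × 8.200 = 1886 W; P_load = 1827 W
η = P_load / P_source = 1827 / 1886 = 0.9689

96.9 %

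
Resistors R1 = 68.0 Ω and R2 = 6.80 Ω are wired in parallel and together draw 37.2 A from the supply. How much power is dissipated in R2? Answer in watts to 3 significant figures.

We need the common branch voltage; get it from I_total × R_eq, then P = V²/R for the branch.
1/R_eq = 1/68.0 + 1/6.80 ⇒ R_eq = 6.182 Ω
V = I_total × R_eq = 37.20 × 6.182 = 230.0 V
P_R2 = V² / R2 = (230.0)² / 6.80 = 7777 W

7780 W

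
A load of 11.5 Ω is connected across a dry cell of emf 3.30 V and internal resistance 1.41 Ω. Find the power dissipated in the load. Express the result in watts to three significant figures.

0.751 W

Find the circuit current first, then P = I²R for the load (series elements share I).
I = ε / (r + R) = 3.30 / (1.41 + 11.5) = 0.2556 A
P_load = I² R = (0.2556)² × 11.5 = 0.7514 W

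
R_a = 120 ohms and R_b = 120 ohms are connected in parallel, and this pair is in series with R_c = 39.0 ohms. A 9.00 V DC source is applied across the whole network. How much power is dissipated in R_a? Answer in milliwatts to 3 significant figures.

First find R_p for the parallel pair, then treat R_p + R_c as a series loop.
R_p = (120×120)/(120+120) = 60.00 Ω
R_total = R_p + 39.0 = 60.00 + 39.0 = 99.00 Ω
I = V / R_total = 9.00 / 99.00 = 0.09091 A
Voltage across the parallel pair: V_p = I × R_p = 0.09091 × 60.00 = 5.455 V
R_a sits across V_p; its power is V_p²/R.
P_R_a = (5.455)² / 120 = 0.2479 W

248 mW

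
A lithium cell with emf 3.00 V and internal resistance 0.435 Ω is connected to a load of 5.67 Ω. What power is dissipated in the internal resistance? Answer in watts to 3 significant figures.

The internal resistance carries the same current as the load; P_int = I²r.
I = ε / (r + R) = 3.00 / (0.435 + 5.67) = 0.4914 A
P_int = I² r = (0.4914)² × 0.435 = 0.1050 W

0.105 W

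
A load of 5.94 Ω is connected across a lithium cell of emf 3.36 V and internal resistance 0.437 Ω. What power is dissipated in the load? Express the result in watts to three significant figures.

With r and R in series, I = ε/(r+R); the load dissipates I²R.
I = ε / (r + R) = 3.36 / (0.437 + 5.94) = 0.5269 A
P_load = I² R = (0.5269)² × 5.94 = 1.649 W

1.65 W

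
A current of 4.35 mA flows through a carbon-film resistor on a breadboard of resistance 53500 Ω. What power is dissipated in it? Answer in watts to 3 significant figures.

1.01 W

With I and R stated, P = I²R applies in one step.
P = (0.004350 A)² × 53500 Ω = 1.012 W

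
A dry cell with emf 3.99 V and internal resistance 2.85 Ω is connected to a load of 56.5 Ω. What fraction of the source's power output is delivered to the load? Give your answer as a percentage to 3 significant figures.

95.2 %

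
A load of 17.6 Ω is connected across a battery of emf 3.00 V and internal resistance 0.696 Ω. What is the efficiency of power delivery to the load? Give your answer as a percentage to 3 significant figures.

96.2 %

Both r and R carry the same current, so the power split is just the resistance split: η = R/(R+r).
η = R / (R + r) = 17.6 / (17.6 + 0.696) = 0.9620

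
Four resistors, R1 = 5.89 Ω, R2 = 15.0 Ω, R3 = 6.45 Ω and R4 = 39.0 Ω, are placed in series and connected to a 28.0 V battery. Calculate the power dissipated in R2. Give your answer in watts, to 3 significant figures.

Since the resistors are in series they all carry the loop current I = V/R_total; the power in any one is I²R.
R_total = 5.89 + 15.0 + 6.45 + 39.0 = 66.34 Ω
I = V / R_total = 28.0 / 66.34 = 0.4221 A
P_R2 = I² × R2 = (0.4221)² × 15.0 = 2.672 W

2.67 W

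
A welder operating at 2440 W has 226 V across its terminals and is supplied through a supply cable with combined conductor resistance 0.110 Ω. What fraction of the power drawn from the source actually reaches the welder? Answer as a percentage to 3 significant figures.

99.5 %

I = P / V = 2440 / 226 = 10.80 A through the supply cable.
P_line = I² R_line = (10.80)² × 0.110 = 12.82 W
P_source = P_load + P_line = 2440 + 12.82 = 2453 W
η = P_load / P_source = 2440 / 2453 = 0.9948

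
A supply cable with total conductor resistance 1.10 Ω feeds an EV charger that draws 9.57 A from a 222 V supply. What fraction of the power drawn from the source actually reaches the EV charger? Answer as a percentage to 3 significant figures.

The supply cable carries the full 9.57 A.
P_line = I² R_line = (9.570)² × 1.10 = 100.7 W
P_source = V I = 222 × 9.570 = 2125 W; P_load = 2024 W
η = P_load / P_source = 2024 / 2125 = 0.9526

95.3 %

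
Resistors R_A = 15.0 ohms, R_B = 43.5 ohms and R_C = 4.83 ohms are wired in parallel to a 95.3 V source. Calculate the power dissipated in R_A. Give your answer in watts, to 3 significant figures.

The supply voltage appears across each parallel branch — just use P = V²/R_A.
P_R_A = V² / R_A = (95.3)² / 15.0 Ω = 605.5 W

605 W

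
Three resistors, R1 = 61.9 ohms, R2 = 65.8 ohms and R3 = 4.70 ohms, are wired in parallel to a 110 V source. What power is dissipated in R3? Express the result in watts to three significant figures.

2570 W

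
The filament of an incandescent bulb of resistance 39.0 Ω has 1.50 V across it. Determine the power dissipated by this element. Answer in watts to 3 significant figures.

Voltage and resistance are given, so P = V²/R is the one-step route.
P = (1.50 V)² / 39.0 Ω = 0.05769 W

0.0577 W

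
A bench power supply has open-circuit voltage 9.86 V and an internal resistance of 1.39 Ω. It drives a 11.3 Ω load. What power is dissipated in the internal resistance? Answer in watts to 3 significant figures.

Internal loss is I²r, with I set by the total series resistance r+R.
I = ε / (r + R) = 9.86 / (1.39 + 11.3) = 0.7770 A
P_int = I² r = (0.7770)² × 1.39 = 0.8392 W

0.839 W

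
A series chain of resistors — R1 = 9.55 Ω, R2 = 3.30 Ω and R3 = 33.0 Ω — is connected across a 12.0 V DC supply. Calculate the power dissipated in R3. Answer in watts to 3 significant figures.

The current is common to all series resistors; compute it, then apply P = I²R for the target.
R_total = 9.55 + 3.30 + 33.0 = 45.85 Ω
I = V / R_total = 12.0 / 45.85 = 0.2617 A
P_R3 = I² × R3 = (0.2617)² × 33.0 = 2.260 W

2.26 W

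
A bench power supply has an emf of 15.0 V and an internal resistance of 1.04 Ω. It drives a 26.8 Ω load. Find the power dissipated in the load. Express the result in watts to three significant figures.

7.78 W

Find the circuit current first, then P = I²R for the load (series elements share I).
I = ε / (r + R) = 15.0 / (1.04 + 26.8) = 0.5388 A
P_load = I² R = (0.5388)² × 26.8 = 7.780 W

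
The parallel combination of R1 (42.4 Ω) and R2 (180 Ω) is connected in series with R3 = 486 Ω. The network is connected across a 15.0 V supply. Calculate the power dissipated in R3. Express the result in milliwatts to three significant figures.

404 mW

Collapse the R1‖R2 pair into one equivalent R_p; then R_p and R3 form a series string.
R_p = (42.4×180)/(42.4+180) = 34.32 Ω
R_total = R_p + 486 = 34.32 + 486 = 520.3 Ω
I = V / R_total = 15.0 / 520.3 = 0.02883 A
R3 carries the full series current, so P = I²R.
P_R3 = (0.02883)² × 486 = 0.4039 W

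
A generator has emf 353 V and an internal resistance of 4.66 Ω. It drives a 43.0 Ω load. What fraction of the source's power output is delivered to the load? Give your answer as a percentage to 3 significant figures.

90.2 %

Both r and R carry the same current, so the power split is just the resistance split: η = R/(R+r).
η = R / (R + r) = 43.0 / (43.0 + 4.66) = 0.9022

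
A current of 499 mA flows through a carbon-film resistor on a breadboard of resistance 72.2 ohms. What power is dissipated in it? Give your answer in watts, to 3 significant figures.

The current through and the resistance of the element are both given; use P = I²R.
P = (0.4990 A)² × 72.2 Ω = 17.98 W

18.0 W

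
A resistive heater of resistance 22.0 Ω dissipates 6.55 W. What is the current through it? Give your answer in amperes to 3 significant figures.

0.546 A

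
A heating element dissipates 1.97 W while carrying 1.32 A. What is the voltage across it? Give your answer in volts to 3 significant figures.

1.49 V

Inverting the appropriate power form: V = P / I.
V = 1.97 / 1.320 = 1.492 V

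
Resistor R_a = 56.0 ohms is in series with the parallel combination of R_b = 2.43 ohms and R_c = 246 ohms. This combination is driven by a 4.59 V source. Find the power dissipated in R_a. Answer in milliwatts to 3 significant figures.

Replace R_b and R_c with their parallel equivalent so the circuit becomes R_a in series with R_p.
R_p = (2.43×246)/(2.43+246) = 2.406 Ω
R_total = 56.0 + 2.406 = 58.41 Ω
I = V / R_total = 4.59 / 58.41 = 0.07859 A
The full supply current passes through R_a: P = I²R.
P_R_a = (0.07859)² × 56.0 = 0.3459 W

346 mW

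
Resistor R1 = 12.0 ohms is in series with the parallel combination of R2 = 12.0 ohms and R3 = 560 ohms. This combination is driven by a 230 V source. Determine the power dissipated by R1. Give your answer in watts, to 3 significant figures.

1130 W

Reduce the parallel pair to R_p first; the network is then a simple series string.
R_p = (12.0×560)/(12.0+560) = 11.75 Ω
R_total = 12.0 + 11.75 = 23.75 Ω
I = V / R_total = 230 / 23.75 = 9.685 A
R1 carries the full series current, so P = I²R.
P_R1 = (9.685)² × 12.0 = 1126 W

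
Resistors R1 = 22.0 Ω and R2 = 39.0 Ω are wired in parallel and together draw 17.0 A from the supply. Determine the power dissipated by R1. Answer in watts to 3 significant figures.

2600 W

We need the common branch voltage; get it from I_total × R_eq, then P = V²/R for the branch.
1/R_eq = 1/22.0 + 1/39.0 ⇒ R_eq = 14.07 Ω
V = I_total × R_eq = 17.00 × 14.07 = 239.1 V
P_R1 = V² / R1 = (239.1)² / 22.0 = 2599 W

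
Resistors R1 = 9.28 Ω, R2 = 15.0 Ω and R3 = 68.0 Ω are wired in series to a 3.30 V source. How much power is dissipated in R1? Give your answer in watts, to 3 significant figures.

0.0119 W

In a series string the same current flows through every resistor — find that current, then P = I²R for the one we want.
R_total = 9.28 + 15.0 + 68.0 = 92.28 Ω
I = V / R_total = 3.30 / 92.28 = 0.03576 A
P_R1 = I² × R1 = (0.03576)² × 9.28 = 0.01187 W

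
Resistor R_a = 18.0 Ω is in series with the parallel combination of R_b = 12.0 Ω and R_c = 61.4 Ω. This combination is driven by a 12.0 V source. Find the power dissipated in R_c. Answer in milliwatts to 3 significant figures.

301 mW

First combine the parallel branches into one equivalent R_p, then R_a + R_p is a series pair.
R_p = (12.0×61.4)/(12.0+61.4) = 10.04 Ω
R_total = 18.0 + 10.04 = 28.04 Ω
I = V / R_total = 12.0 / 28.04 = 0.4280 A
Voltage across the parallel pair: V_p = I × R_p = 0.4280 × 10.04 = 4.296 V
R_c sees V_p directly, so P = V_p² / R_c.
P_R_c = (4.296)² / 61.4 = 0.3006 W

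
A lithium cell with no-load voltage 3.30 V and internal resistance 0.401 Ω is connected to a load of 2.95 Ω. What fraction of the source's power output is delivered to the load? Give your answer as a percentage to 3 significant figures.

88.0 %

Both r and R carry the same current, so the power split is just the resistance split: η = R/(R+r).
η = R / (R + r) = 2.95 / (2.95 + 0.401) = 0.8803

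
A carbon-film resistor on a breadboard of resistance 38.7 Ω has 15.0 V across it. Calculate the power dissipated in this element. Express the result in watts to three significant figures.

5.81 W

Voltage and resistance are given, so P = V²/R is the one-step route.
P = (15.0 V)² / 38.7 Ω = 5.814 W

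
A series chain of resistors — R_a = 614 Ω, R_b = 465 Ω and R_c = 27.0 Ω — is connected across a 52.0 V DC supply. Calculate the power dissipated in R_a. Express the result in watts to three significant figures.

The current is common to all series resistors; compute it, then apply P = I²R for the target.
R_total = 614 + 465 + 27.0 = 1106 Ω
I = V / R_total = 52.0 / 1106 = 0.04702 A
P_R_a = I² × R_a = (0.04702)² × 614 = 1.357 W

1.36 W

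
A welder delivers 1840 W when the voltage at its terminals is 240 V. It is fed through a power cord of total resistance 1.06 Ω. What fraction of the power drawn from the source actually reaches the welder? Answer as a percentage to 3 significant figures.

I = P / V = 1840 / 240 = 7.667 A through the power cord.
P_line = I² R_line = (7.667)² × 1.06 = 62.30 W
P_source = P_load + P_line = 1840 + 62.30 = 1902 W
η = P_load / P_source = 1840 / 1902 = 0.9672

96.7 %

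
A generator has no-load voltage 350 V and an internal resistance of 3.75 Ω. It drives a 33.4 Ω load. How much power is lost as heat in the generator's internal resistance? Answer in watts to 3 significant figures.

Internal loss is I²r, with I set by the total series resistance r+R.
I = ε / (r + R) = 350 / (3.75 + 33.4) = 9.421 A
P_int = I² r = (9.421)² × 3.75 = 332.9 W

333 W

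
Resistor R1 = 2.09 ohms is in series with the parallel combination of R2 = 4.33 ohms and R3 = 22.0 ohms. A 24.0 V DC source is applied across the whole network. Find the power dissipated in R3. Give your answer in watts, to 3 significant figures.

Reduce the parallel pair to R_p first; the network is then a simple series string.
R_p = (4.33×22.0)/(4.33+22.0) = 3.618 Ω
R_total = 2.09 + 3.618 = 5.708 Ω
I = V / R_total = 24.0 / 5.708 = 4.205 A
Voltage across the parallel pair: V_p = I × R_p = 4.205 × 3.618 = 15.21 V
R3 sees V_p directly, so P = V_p² / R3.
P_R3 = (15.21)² / 22.0 = 10.52 W

10.5 W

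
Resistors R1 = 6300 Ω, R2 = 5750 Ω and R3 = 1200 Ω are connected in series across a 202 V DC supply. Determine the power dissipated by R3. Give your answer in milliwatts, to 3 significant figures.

Since the resistors are in series they all carry the loop current I = V/R_total; the power in any one is I²R.
R_total = 6300 + 5750 + 1200 = 13250 Ω
I = V / R_total = 202 / 13250 = 0.01525 A
P_R3 = I² × R3 = (0.01525)² × 1200 = 0.2789 W

279 mW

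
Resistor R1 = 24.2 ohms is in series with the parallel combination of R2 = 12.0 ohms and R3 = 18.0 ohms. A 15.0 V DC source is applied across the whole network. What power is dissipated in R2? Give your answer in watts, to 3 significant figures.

First combine the parallel branches into one equivalent R_p, then R1 + R_p is a series pair.
R_p = (12.0×18.0)/(12.0+18.0) = 7.200 Ω
R_total = 24.2 + 7.200 = 31.40 Ω
I = V / R_total = 15.0 / 31.40 = 0.4777 A
Voltage across the parallel pair: V_p = I × R_p = 0.4777 × 7.200 = 3.439 V
With V_p across R2, its power is V_p²/R2.
P_R2 = (3.439)² / 12.0 = 0.9858 W

0.986 W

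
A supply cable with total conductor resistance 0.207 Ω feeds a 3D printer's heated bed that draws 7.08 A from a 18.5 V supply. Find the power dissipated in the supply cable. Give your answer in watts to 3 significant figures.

The supply cable is a series resistance carrying the load current; its dissipation is I²R_line.
The supply cable carries the full 7.08 A.
P_line = I² R_line = (7.080)² × 0.207 = 10.38 W

10.4 W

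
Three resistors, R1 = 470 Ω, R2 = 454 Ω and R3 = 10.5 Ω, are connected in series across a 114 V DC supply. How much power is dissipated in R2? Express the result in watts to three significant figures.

Since the resistors are in series they all carry the loop current I = V/R_total; the power in any one is I²R.
R_total = 470 + 454 + 10.5 = 934.5 Ω
I = V / R_total = 114 / 934.5 = 0.1220 A
P_R2 = I² × R2 = (0.1220)² × 454 = 6.756 W

6.76 W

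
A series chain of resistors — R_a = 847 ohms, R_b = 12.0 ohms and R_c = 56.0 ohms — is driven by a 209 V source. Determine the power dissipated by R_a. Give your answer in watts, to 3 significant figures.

Every series element carries the same I. Get I from the total resistance, then P = I² × R_a.
R_total = 847 + 12.0 + 56.0 = 915.0 Ω
I = V / R_total = 209 / 915.0 = 0.2284 A
P_R_a = I² × R_a = (0.2284)² × 847 = 44.19 W

44.2 W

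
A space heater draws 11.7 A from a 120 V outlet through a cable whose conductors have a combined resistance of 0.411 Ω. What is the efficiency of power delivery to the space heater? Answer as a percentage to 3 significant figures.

The cable carries the full 11.7 A.
P_line = I² R_line = (11.70)² × 0.411 = 56.26 W
P_source = V I = 120 × 11.70 = 1404 W; P_load = 1348 W
η = P_load / P_source = 1348 / 1404 = 0.9599

96.0 %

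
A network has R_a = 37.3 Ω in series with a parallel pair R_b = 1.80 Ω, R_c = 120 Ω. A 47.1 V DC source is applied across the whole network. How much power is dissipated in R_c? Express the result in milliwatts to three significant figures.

38.1 mW

Reduce the parallel pair to R_p first; the network is then a simple series string.
R_p = (1.80×120)/(1.80+120) = 1.773 Ω
R_total = 37.3 + 1.773 = 39.07 Ω
I = V / R_total = 47.1 / 39.07 = 1.205 A
Voltage across the parallel pair: V_p = I × R_p = 1.205 × 1.773 = 2.138 V
R_c sees V_p directly, so P = V_p² / R_c.
P_R_c = (2.138)² / 120 = 0.03808 W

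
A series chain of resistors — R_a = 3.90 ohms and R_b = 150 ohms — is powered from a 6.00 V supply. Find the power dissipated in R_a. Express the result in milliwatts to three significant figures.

5.93 mW

Every series element carries the same I. Get I from the total resistance, then P = I² × R_a.
R_total = 3.90 + 150 = 153.9 Ω
I = V / R_total = 6.00 / 153.9 = 0.03899 A
P_R_a = I² × R_a = (0.03899)² × 3.90 = 0.005928 W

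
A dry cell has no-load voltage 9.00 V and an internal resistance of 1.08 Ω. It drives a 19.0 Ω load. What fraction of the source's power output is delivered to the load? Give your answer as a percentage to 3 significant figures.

The source delivers εI, of which I²R reaches the load and I²r is lost; since I is common, η = R/(R+r).
η = R / (R + r) = 19.0 / (19.0 + 1.08) = 0.9462

94.6 %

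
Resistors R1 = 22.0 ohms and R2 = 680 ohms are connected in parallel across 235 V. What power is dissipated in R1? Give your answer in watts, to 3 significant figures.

Parallel branches share the same voltage; P = V²/R gives the branch power in one step.
P_R1 = V² / R1 = (235)² / 22.0 Ω = 2510 W

2510 W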